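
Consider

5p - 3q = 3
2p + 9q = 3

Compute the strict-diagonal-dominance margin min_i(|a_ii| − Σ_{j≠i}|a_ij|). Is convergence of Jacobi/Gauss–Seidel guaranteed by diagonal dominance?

row 1: |5| − (3) = 2
row 2: |9| − (2) = 7
minimum over rows = 2 → strictly diagonally dominant (convergence guaranteed)

2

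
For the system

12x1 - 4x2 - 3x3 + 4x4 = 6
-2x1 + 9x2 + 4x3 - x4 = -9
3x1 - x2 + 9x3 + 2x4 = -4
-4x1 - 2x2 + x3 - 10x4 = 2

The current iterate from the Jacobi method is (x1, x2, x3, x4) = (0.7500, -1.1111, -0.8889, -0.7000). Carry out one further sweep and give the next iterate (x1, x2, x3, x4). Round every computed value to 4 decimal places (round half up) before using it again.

(0.1407, -0.5160, -0.6623, -0.3667)

One sweep:
  x1 = (6 - (-4)·-1.1111 - (-3)·-0.8889 - (4)·-0.7000) / (12) = 0.1407
  x2 = (-9 - (-2)·0.7500 - (4)·-0.8889 - (-1)·-0.7000) / (9) = -0.5160
  x3 = (-4 - (3)·0.7500 - (-1)·-1.1111 - (2)·-0.7000) / (9) = -0.6623
  x4 = (2 - (-4)·0.7500 - (-2)·-1.1111 - (1)·-0.8889) / (-10) = -0.3667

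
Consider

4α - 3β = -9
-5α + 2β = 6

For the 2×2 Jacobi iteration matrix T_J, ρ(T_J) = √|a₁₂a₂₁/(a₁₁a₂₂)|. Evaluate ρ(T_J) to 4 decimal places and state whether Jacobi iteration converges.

1.3693

a₁₂a₂₁/(a₁₁a₂₂) = (-3)·(-5) / ((4)·(2)) = 1.875000
ρ = √|1.875000| = √1.875000 = 1.3693
ρ > 1, so Jacobi diverges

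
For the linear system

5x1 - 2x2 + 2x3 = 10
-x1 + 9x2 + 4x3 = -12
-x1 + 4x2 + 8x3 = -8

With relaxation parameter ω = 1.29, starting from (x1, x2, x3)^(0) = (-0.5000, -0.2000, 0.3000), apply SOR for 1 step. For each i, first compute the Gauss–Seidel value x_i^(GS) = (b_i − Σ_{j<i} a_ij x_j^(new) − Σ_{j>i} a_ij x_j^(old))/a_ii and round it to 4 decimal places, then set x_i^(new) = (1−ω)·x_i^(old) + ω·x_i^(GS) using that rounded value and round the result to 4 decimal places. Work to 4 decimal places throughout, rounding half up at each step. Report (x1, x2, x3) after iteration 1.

(2.4670, -1.4805, -0.0243)

Iteration 1:
  x1: GS value = (10 - (-2)·-0.2000 - (2)·0.3000) / (5) = 1.8000;  x1 ← (1−ω)·-0.5000 + ω·1.8000 = 2.4670
  x2: GS value = (-12 - (-1)·2.4670 - (4)·0.3000) / (9) = -1.1926;  x2 ← (1−ω)·-0.2000 + ω·-1.1926 = -1.4805
  x3: GS value = (-8 - (-1)·2.4670 - (4)·-1.4805) / (8) = 0.0486;  x3 ← (1−ω)·0.3000 + ω·0.0486 = -0.0243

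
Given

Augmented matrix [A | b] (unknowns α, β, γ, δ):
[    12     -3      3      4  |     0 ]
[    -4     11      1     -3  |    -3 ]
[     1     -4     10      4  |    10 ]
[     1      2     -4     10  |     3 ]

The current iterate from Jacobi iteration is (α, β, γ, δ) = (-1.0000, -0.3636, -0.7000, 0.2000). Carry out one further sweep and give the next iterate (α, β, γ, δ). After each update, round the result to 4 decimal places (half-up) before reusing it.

(0.0174, -0.5182, 0.8746, 0.1927)

One sweep:
  α = (0 - (-3)·-0.3636 - (3)·-0.7000 - (4)·0.2000) / (12) = 0.0174
  β = (-3 - (-4)·-1.0000 - (1)·-0.7000 - (-3)·0.2000) / (11) = -0.5182
  γ = (10 - (1)·-1.0000 - (-4)·-0.3636 - (4)·0.2000) / (10) = 0.8746
  δ = (3 - (1)·-1.0000 - (2)·-0.3636 - (-4)·-0.7000) / (10) = 0.1927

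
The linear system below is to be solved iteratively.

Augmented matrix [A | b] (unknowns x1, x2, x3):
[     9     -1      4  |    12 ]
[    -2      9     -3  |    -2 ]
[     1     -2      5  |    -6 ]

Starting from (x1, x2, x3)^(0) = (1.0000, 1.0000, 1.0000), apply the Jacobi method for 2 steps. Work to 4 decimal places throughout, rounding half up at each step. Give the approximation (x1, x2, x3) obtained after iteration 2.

(1.8148, -0.3333, -1.2667)

Iteration 1:
  x1 = (12 - (-1)·1.0000 - (4)·1.0000) / (9) = 1.0000
  x2 = (-2 - (-2)·1.0000 - (-3)·1.0000) / (9) = 0.3333
  x3 = (-6 - (1)·1.0000 - (-2)·1.0000) / (5) = -1.0000
Iteration 2:
  x1 = (12 - (-1)·0.3333 - (4)·-1.0000) / (9) = 1.8148
  x2 = (-2 - (-2)·1.0000 - (-3)·-1.0000) / (9) = -0.3333
  x3 = (-6 - (1)·1.0000 - (-2)·0.3333) / (5) = -1.2667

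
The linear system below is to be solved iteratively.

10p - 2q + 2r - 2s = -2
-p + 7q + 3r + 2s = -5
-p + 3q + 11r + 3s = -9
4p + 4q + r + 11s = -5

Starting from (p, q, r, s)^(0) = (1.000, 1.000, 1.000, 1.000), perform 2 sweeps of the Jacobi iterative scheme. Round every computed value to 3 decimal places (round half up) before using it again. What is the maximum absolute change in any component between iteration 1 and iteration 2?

1.481

Iteration 1:
  p = (-2 - (-2)·1.000 - (2)·1.000 - (-2)·1.000) / (10) = 0.000
  q = (-5 - (-1)·1.000 - (3)·1.000 - (2)·1.000) / (7) = -1.286
  r = (-9 - (-1)·1.000 - (3)·1.000 - (3)·1.000) / (11) = -1.273
  s = (-5 - (4)·1.000 - (4)·1.000 - (1)·1.000) / (11) = -1.273
Iteration 2:
  p = (-2 - (-2)·-1.286 - (2)·-1.273 - (-2)·-1.273) / (10) = -0.457
  q = (-5 - (-1)·0.000 - (3)·-1.273 - (2)·-1.273) / (7) = 0.195
  r = (-9 - (-1)·0.000 - (3)·-1.286 - (3)·-1.273) / (11) = -0.120
  s = (-5 - (4)·0.000 - (4)·-1.286 - (1)·-1.273) / (11) = 0.129
Change: (-0.457, 1.481, 1.153, 1.402) → max |·| = 1.481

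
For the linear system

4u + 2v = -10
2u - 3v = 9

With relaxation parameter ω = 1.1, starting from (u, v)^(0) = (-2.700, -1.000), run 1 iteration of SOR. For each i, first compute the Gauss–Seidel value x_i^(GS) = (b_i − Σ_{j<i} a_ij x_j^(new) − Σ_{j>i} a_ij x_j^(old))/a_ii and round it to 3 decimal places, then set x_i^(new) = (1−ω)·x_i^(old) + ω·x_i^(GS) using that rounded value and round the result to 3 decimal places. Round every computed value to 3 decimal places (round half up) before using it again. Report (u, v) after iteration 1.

(-1.930, -4.616)

Iteration 1:
  u: GS value = (-10 - (2)·-1.000) / (4) = -2.000;  u ← (1−ω)·-2.700 + ω·-2.000 = -1.930
  v: GS value = (9 - (2)·-1.930) / (-3) = -4.287;  v ← (1−ω)·-1.000 + ω·-4.287 = -4.616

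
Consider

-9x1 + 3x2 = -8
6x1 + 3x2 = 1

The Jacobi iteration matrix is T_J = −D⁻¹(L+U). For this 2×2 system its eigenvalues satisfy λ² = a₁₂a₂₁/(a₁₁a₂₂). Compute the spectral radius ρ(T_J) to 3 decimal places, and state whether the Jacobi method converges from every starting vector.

a₁₂a₂₁/(a₁₁a₂₂) = (3)·(6) / ((-9)·(3)) = -0.666667
ρ = √|-0.666667| = √0.666667 = 0.816
ρ < 1, so Jacobi converges

0.816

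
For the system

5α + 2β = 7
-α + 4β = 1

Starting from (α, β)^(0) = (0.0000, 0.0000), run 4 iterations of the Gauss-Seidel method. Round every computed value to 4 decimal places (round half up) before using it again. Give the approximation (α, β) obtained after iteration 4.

(1.1816, 0.5454)

Iteration 1:
  α = (7 - (2)·0.0000) / (5) = 1.4000
  β = (1 - (-1)·1.4000) / (4) = 0.6000
Iteration 2:
  α = (7 - (2)·0.6000) / (5) = 1.1600
  β = (1 - (-1)·1.1600) / (4) = 0.5400
Iteration 3:
  α = (7 - (2)·0.5400) / (5) = 1.1840
  β = (1 - (-1)·1.1840) / (4) = 0.5460
Iteration 4:
  α = (7 - (2)·0.5460) / (5) = 1.1816
  β = (1 - (-1)·1.1816) / (4) = 0.5454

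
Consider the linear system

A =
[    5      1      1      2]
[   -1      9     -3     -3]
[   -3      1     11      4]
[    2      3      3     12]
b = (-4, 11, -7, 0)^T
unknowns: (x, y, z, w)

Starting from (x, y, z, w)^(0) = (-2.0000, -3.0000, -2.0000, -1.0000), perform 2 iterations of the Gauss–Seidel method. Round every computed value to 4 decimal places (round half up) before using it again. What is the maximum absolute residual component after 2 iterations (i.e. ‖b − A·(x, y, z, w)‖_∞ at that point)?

Iteration 1:
  x = (-4 - (1)·-3.0000 - (1)·-2.0000 - (2)·-1.0000) / (5) = 0.6000
  y = (11 - (-1)·0.6000 - (-3)·-2.0000 - (-3)·-1.0000) / (9) = 0.2889
  z = (-7 - (-3)·0.6000 - (1)·0.2889 - (4)·-1.0000) / (11) = -0.1354
  w = (0 - (2)·0.6000 - (3)·0.2889 - (3)·-0.1354) / (12) = -0.1384
Iteration 2:
  x = (-4 - (1)·0.2889 - (1)·-0.1354 - (2)·-0.1384) / (5) = -0.7753
  y = (11 - (-1)·-0.7753 - (-3)·-0.1354 - (-3)·-0.1384) / (9) = 1.0448
  z = (-7 - (-3)·-0.7753 - (1)·1.0448 - (4)·-0.1384) / (11) = -0.8925
  w = (0 - (2)·-0.7753 - (3)·1.0448 - (3)·-0.8925) / (12) = 0.0911
Residual b − A·x = (-0.4580, -1.5827, -0.9176, 0.0005); ∞-norm = 1.5827

1.5827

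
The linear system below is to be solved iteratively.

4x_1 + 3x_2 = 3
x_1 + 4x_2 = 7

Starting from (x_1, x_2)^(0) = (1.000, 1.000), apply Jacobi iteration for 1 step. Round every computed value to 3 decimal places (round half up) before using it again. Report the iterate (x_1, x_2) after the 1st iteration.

Iteration 1:
  x_1 = (3 - (3)·1.000) / (4) = 0.000
  x_2 = (7 - (1)·1.000) / (4) = 1.500

(0.000, 1.500)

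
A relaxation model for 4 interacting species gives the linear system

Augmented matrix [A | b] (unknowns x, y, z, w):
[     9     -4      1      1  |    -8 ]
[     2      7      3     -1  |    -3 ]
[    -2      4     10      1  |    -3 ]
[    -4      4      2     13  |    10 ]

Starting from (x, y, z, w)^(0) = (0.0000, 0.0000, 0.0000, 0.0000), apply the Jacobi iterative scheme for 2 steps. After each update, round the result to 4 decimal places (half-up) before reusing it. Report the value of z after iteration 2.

-0.3833

Iteration 1:
  x = (-8 - (-4)·0.0000 - (1)·0.0000 - (1)·0.0000) / (9) = -0.8889
  y = (-3 - (2)·0.0000 - (3)·0.0000 - (-1)·0.0000) / (7) = -0.4286
  z = (-3 - (-2)·0.0000 - (4)·0.0000 - (1)·0.0000) / (10) = -0.3000
  w = (10 - (-4)·0.0000 - (4)·0.0000 - (2)·0.0000) / (13) = 0.7692
Iteration 2:
  x = (-8 - (-4)·-0.4286 - (1)·-0.3000 - (1)·0.7692) / (9) = -1.1315
  y = (-3 - (2)·-0.8889 - (3)·-0.3000 - (-1)·0.7692) / (7) = 0.0639
  z = (-3 - (-2)·-0.8889 - (4)·-0.4286 - (1)·0.7692) / (10) = -0.3833
  w = (10 - (-4)·-0.8889 - (4)·-0.4286 - (2)·-0.3000) / (13) = 0.6738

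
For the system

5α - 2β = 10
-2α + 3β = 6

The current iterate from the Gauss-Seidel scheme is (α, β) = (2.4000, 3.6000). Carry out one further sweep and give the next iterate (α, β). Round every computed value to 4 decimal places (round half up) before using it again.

(3.4400, 4.2933)

One sweep:
  α = (10 - (-2)·3.6000) / (5) = 3.4400
  β = (6 - (-2)·3.4400) / (3) = 4.2933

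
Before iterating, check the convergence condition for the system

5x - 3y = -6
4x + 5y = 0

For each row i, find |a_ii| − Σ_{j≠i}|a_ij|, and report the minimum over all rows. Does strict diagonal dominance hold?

row 1: |5| − (3) = 2
row 2: |5| − (4) = 1
minimum over rows = 1 → strictly diagonally dominant (convergence guaranteed)

1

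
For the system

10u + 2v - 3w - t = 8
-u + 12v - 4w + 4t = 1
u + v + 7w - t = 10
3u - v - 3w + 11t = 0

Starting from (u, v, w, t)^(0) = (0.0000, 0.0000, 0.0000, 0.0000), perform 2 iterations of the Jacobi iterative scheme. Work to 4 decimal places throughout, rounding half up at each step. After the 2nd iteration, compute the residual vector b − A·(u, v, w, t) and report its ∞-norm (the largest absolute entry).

Iteration 1:
  u = (8 - (2)·0.0000 - (-3)·0.0000 - (-1)·0.0000) / (10) = 0.8000
  v = (1 - (-1)·0.0000 - (-4)·0.0000 - (4)·0.0000) / (12) = 0.0833
  w = (10 - (1)·0.0000 - (1)·0.0000 - (-1)·0.0000) / (7) = 1.4286
  t = (0 - (3)·0.0000 - (-1)·0.0000 - (-3)·0.0000) / (11) = 0.0000
Iteration 2:
  u = (8 - (2)·0.0833 - (-3)·1.4286 - (-1)·0.0000) / (10) = 1.2119
  v = (1 - (-1)·0.8000 - (-4)·1.4286 - (4)·0.0000) / (12) = 0.6262
  w = (10 - (1)·0.8000 - (1)·0.0833 - (-1)·0.0000) / (7) = 1.3024
  t = (0 - (3)·0.8000 - (-1)·0.0833 - (-3)·1.4286) / (11) = 0.1790
Residual b − A·x = (-1.2852, -0.8089, -0.7759, -1.0713); ∞-norm = 1.2852

1.2852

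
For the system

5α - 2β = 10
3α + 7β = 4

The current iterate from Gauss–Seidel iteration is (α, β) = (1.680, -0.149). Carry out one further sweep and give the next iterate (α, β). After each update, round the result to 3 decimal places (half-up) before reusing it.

One sweep:
  α = (10 - (-2)·-0.149) / (5) = 1.940
  β = (4 - (3)·1.940) / (7) = -0.260

(1.940, -0.260)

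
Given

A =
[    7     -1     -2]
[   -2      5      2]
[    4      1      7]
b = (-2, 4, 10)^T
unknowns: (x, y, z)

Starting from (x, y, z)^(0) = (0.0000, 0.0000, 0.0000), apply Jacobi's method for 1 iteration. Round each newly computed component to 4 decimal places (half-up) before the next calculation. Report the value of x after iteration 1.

-0.2857

Iteration 1:
  x = (-2 - (-1)·0.0000 - (-2)·0.0000) / (7) = -0.2857
  y = (4 - (-2)·0.0000 - (2)·0.0000) / (5) = 0.8000
  z = (10 - (4)·0.0000 - (1)·0.0000) / (7) = 1.4286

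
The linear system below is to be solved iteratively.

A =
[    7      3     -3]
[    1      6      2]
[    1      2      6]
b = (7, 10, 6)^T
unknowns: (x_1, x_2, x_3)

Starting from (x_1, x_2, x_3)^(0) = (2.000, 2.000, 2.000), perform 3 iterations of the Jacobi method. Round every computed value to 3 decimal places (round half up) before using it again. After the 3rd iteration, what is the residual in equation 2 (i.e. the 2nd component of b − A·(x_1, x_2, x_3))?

0.555

Iteration 1:
  x_1 = (7 - (3)·2.000 - (-3)·2.000) / (7) = 1.000
  x_2 = (10 - (1)·2.000 - (2)·2.000) / (6) = 0.667
  x_3 = (6 - (1)·2.000 - (2)·2.000) / (6) = 0.000
Iteration 2:
  x_1 = (7 - (3)·0.667 - (-3)·0.000) / (7) = 0.714
  x_2 = (10 - (1)·1.000 - (2)·0.000) / (6) = 1.500
  x_3 = (6 - (1)·1.000 - (2)·0.667) / (6) = 0.611
Iteration 3:
  x_1 = (7 - (3)·1.500 - (-3)·0.611) / (7) = 0.619
  x_2 = (10 - (1)·0.714 - (2)·0.611) / (6) = 1.344
  x_3 = (6 - (1)·0.714 - (2)·1.500) / (6) = 0.381
Residual b − A·x = (-0.222, 0.555, 0.407)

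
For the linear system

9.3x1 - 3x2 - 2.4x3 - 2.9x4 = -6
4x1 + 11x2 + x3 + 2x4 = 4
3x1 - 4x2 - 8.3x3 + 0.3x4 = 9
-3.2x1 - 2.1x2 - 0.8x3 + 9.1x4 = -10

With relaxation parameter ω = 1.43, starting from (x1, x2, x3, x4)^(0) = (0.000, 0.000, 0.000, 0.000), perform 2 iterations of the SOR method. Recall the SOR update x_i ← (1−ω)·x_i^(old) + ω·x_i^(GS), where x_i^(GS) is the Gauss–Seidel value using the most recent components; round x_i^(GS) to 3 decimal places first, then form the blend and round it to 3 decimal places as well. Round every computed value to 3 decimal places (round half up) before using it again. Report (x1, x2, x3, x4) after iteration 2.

Iteration 1:
  x1: GS value = (-6 - (-3)·0.000 - (-2.4)·0.000 - (-2.9)·0.000) / (9.3) = -0.645;  x1 ← (1−ω)·0.000 + ω·-0.645 = -0.922
  x2: GS value = (4 - (4)·-0.922 - (1)·0.000 - (2)·0.000) / (11) = 0.699;  x2 ← (1−ω)·0.000 + ω·0.699 = 1.000
  x3: GS value = (9 - (3)·-0.922 - (-4)·1.000 - (0.3)·0.000) / (-8.3) = -1.900;  x3 ← (1−ω)·0.000 + ω·-1.900 = -2.717
  x4: GS value = (-10 - (-3.2)·-0.922 - (-2.1)·1.000 - (-0.8)·-2.717) / (9.1) = -1.431;  x4 ← (1−ω)·0.000 + ω·-1.431 = -2.046
Iteration 2:
  x1: GS value = (-6 - (-3)·1.000 - (-2.4)·-2.717 - (-2.9)·-2.046) / (9.3) = -1.662;  x1 ← (1−ω)·-0.922 + ω·-1.662 = -1.980
  x2: GS value = (4 - (4)·-1.980 - (1)·-2.717 - (2)·-2.046) / (11) = 1.703;  x2 ← (1−ω)·1.000 + ω·1.703 = 2.005
  x3: GS value = (9 - (3)·-1.980 - (-4)·2.005 - (0.3)·-2.046) / (-8.3) = -2.840;  x3 ← (1−ω)·-2.717 + ω·-2.840 = -2.893
  x4: GS value = (-10 - (-3.2)·-1.980 - (-2.1)·2.005 - (-0.8)·-2.893) / (9.1) = -1.587;  x4 ← (1−ω)·-2.046 + ω·-1.587 = -1.390

(-1.980, 2.005, -2.893, -1.390)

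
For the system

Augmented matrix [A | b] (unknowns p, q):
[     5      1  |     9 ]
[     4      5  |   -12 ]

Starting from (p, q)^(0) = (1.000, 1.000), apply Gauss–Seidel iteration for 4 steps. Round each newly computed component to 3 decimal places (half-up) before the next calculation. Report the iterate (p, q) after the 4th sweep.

(2.710, -4.568)

Iteration 1:
  p = (9 - (1)·1.000) / (5) = 1.600
  q = (-12 - (4)·1.600) / (5) = -3.680
Iteration 2:
  p = (9 - (1)·-3.680) / (5) = 2.536
  q = (-12 - (4)·2.536) / (5) = -4.429
Iteration 3:
  p = (9 - (1)·-4.429) / (5) = 2.686
  q = (-12 - (4)·2.686) / (5) = -4.549
Iteration 4:
  p = (9 - (1)·-4.549) / (5) = 2.710
  q = (-12 - (4)·2.710) / (5) = -4.568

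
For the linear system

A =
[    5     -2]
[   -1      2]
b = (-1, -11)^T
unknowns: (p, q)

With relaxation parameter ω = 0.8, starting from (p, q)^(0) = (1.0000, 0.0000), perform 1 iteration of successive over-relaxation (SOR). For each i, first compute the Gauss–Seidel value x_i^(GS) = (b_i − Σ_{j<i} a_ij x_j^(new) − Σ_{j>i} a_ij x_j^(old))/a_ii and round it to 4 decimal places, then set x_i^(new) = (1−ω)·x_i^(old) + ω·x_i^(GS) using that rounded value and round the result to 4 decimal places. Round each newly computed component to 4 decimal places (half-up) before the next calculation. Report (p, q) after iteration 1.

Iteration 1:
  p: GS value = (-1 - (-2)·0.0000) / (5) = -0.2000;  p ← (1−ω)·1.0000 + ω·-0.2000 = 0.0400
  q: GS value = (-11 - (-1)·0.0400) / (2) = -5.4800;  q ← (1−ω)·0.0000 + ω·-5.4800 = -4.3840

(0.0400, -4.3840)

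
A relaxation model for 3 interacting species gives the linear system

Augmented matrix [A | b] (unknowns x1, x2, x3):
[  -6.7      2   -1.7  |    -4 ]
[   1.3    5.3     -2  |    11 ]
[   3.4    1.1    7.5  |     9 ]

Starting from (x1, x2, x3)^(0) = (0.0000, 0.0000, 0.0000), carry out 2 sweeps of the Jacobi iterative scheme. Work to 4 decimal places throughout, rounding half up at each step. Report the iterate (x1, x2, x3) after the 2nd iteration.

Iteration 1:
  x1 = (-4 - (2)·0.0000 - (-1.7)·0.0000) / (-6.7) = 0.5970
  x2 = (11 - (1.3)·0.0000 - (-2)·0.0000) / (5.3) = 2.0755
  x3 = (9 - (3.4)·0.0000 - (1.1)·0.0000) / (7.5) = 1.2000
Iteration 2:
  x1 = (-4 - (2)·2.0755 - (-1.7)·1.2000) / (-6.7) = 0.9121
  x2 = (11 - (1.3)·0.5970 - (-2)·1.2000) / (5.3) = 2.3819
  x3 = (9 - (3.4)·0.5970 - (1.1)·2.0755) / (7.5) = 0.6250

(0.9121, 2.3819, 0.6250)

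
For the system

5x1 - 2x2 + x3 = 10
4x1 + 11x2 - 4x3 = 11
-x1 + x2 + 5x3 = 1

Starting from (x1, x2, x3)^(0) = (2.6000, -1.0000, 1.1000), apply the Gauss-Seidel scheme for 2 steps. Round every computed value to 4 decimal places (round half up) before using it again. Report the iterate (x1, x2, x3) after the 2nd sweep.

(2.3000, 0.2714, 0.6057)

Iteration 1:
  x1 = (10 - (-2)·-1.0000 - (1)·1.1000) / (5) = 1.3800
  x2 = (11 - (4)·1.3800 - (-4)·1.1000) / (11) = 0.8982
  x3 = (1 - (-1)·1.3800 - (1)·0.8982) / (5) = 0.2964
Iteration 2:
  x1 = (10 - (-2)·0.8982 - (1)·0.2964) / (5) = 2.3000
  x2 = (11 - (4)·2.3000 - (-4)·0.2964) / (11) = 0.2714
  x3 = (1 - (-1)·2.3000 - (1)·0.2714) / (5) = 0.6057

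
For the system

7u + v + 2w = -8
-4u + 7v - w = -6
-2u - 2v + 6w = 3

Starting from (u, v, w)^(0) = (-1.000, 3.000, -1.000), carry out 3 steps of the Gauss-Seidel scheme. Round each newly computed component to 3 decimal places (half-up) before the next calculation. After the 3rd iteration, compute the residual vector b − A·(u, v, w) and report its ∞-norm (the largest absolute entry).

Iteration 1:
  u = (-8 - (1)·3.000 - (2)·-1.000) / (7) = -1.286
  v = (-6 - (-4)·-1.286 - (-1)·-1.000) / (7) = -1.735
  w = (3 - (-2)·-1.286 - (-2)·-1.735) / (6) = -0.507
Iteration 2:
  u = (-8 - (1)·-1.735 - (2)·-0.507) / (7) = -0.750
  v = (-6 - (-4)·-0.750 - (-1)·-0.507) / (7) = -1.358
  w = (3 - (-2)·-0.750 - (-2)·-1.358) / (6) = -0.203
Iteration 3:
  u = (-8 - (1)·-1.358 - (2)·-0.203) / (7) = -0.891
  v = (-6 - (-4)·-0.891 - (-1)·-0.203) / (7) = -1.395
  w = (3 - (-2)·-0.891 - (-2)·-1.395) / (6) = -0.262
Residual b − A·x = (0.156, -0.061, 0.000); ∞-norm = 0.156

0.156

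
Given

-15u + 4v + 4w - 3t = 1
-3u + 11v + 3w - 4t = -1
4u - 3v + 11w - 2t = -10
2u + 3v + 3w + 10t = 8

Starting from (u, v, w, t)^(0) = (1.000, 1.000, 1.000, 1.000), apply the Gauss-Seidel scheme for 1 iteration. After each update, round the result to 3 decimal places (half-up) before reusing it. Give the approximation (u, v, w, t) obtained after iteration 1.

Iteration 1:
  u = (1 - (4)·1.000 - (4)·1.000 - (-3)·1.000) / (-15) = 0.267
  v = (-1 - (-3)·0.267 - (3)·1.000 - (-4)·1.000) / (11) = 0.073
  w = (-10 - (4)·0.267 - (-3)·0.073 - (-2)·1.000) / (11) = -0.804
  t = (8 - (2)·0.267 - (3)·0.073 - (3)·-0.804) / (10) = 0.966

(0.267, 0.073, -0.804, 0.966)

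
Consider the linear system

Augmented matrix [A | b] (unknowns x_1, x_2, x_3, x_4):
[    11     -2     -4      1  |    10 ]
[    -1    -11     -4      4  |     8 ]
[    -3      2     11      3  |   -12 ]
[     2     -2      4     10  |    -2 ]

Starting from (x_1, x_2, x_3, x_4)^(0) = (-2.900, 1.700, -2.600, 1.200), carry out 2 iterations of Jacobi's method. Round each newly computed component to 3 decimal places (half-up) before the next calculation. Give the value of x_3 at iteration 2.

-1.693

Iteration 1:
  x_1 = (10 - (-2)·1.700 - (-4)·-2.600 - (1)·1.200) / (11) = 0.164
  x_2 = (8 - (-1)·-2.900 - (-4)·-2.600 - (4)·1.200) / (-11) = 0.918
  x_3 = (-12 - (-3)·-2.900 - (2)·1.700 - (3)·1.200) / (11) = -2.518
  x_4 = (-2 - (2)·-2.900 - (-2)·1.700 - (4)·-2.600) / (10) = 1.760
Iteration 2:
  x_1 = (10 - (-2)·0.918 - (-4)·-2.518 - (1)·1.760) / (11) = 0.000
  x_2 = (8 - (-1)·0.164 - (-4)·-2.518 - (4)·1.760) / (-11) = 0.813
  x_3 = (-12 - (-3)·0.164 - (2)·0.918 - (3)·1.760) / (11) = -1.693
  x_4 = (-2 - (2)·0.164 - (-2)·0.918 - (4)·-2.518) / (10) = 0.958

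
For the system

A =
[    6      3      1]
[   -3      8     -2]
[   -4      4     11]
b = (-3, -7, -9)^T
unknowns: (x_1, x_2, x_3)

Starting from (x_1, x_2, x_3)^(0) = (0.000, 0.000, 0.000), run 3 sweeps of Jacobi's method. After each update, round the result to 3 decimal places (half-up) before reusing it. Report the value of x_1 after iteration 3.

Iteration 1:
  x_1 = (-3 - (3)·0.000 - (1)·0.000) / (6) = -0.500
  x_2 = (-7 - (-3)·0.000 - (-2)·0.000) / (8) = -0.875
  x_3 = (-9 - (-4)·0.000 - (4)·0.000) / (11) = -0.818
Iteration 2:
  x_1 = (-3 - (3)·-0.875 - (1)·-0.818) / (6) = 0.074
  x_2 = (-7 - (-3)·-0.500 - (-2)·-0.818) / (8) = -1.267
  x_3 = (-9 - (-4)·-0.500 - (4)·-0.875) / (11) = -0.682
Iteration 3:
  x_1 = (-3 - (3)·-1.267 - (1)·-0.682) / (6) = 0.247
  x_2 = (-7 - (-3)·0.074 - (-2)·-0.682) / (8) = -1.018
  x_3 = (-9 - (-4)·0.074 - (4)·-1.267) / (11) = -0.331

0.247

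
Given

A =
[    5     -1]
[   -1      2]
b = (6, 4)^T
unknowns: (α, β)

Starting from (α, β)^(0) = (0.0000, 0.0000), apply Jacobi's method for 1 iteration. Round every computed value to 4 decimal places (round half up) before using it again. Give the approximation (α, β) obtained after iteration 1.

Iteration 1:
  α = (6 - (-1)·0.0000) / (5) = 1.2000
  β = (4 - (-1)·0.0000) / (2) = 2.0000

(1.2000, 2.0000)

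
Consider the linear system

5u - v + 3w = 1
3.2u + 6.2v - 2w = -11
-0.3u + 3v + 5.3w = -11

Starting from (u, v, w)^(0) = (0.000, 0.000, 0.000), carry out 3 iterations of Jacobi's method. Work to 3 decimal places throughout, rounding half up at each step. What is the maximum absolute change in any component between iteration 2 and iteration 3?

Iteration 1:
  u = (1 - (-1)·0.000 - (3)·0.000) / (5) = 0.200
  v = (-11 - (3.2)·0.000 - (-2)·0.000) / (6.2) = -1.774
  w = (-11 - (-0.3)·0.000 - (3)·0.000) / (5.3) = -2.075
Iteration 2:
  u = (1 - (-1)·-1.774 - (3)·-2.075) / (5) = 1.090
  v = (-11 - (3.2)·0.200 - (-2)·-2.075) / (6.2) = -2.547
  w = (-11 - (-0.3)·0.200 - (3)·-1.774) / (5.3) = -1.060
Iteration 3:
  u = (1 - (-1)·-2.547 - (3)·-1.060) / (5) = 0.327
  v = (-11 - (3.2)·1.090 - (-2)·-1.060) / (6.2) = -2.679
  w = (-11 - (-0.3)·1.090 - (3)·-2.547) / (5.3) = -0.572
Change: (-0.763, -0.132, 0.488) → max |·| = 0.763

0.763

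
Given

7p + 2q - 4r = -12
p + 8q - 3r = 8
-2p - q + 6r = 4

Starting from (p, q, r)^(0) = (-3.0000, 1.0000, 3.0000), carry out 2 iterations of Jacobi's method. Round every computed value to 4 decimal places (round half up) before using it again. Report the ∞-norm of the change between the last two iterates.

2.2381

Iteration 1:
  p = (-12 - (2)·1.0000 - (-4)·3.0000) / (7) = -0.2857
  q = (8 - (1)·-3.0000 - (-3)·3.0000) / (8) = 2.5000
  r = (4 - (-2)·-3.0000 - (-1)·1.0000) / (6) = -0.1667
Iteration 2:
  p = (-12 - (2)·2.5000 - (-4)·-0.1667) / (7) = -2.5238
  q = (8 - (1)·-0.2857 - (-3)·-0.1667) / (8) = 0.9732
  r = (4 - (-2)·-0.2857 - (-1)·2.5000) / (6) = 0.9881
Change: (-2.2381, -1.5268, 1.1548) → max |·| = 2.2381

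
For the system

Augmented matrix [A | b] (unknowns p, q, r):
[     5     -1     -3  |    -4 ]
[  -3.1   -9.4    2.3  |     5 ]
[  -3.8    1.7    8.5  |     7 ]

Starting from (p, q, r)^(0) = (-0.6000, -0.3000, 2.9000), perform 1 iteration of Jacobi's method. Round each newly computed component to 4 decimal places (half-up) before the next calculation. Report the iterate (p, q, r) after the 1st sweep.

Iteration 1:
  p = (-4 - (-1)·-0.3000 - (-3)·2.9000) / (5) = 0.8800
  q = (5 - (-3.1)·-0.6000 - (2.3)·2.9000) / (-9.4) = 0.3755
  r = (7 - (-3.8)·-0.6000 - (1.7)·-0.3000) / (8.5) = 0.6153

(0.8800, 0.3755, 0.6153)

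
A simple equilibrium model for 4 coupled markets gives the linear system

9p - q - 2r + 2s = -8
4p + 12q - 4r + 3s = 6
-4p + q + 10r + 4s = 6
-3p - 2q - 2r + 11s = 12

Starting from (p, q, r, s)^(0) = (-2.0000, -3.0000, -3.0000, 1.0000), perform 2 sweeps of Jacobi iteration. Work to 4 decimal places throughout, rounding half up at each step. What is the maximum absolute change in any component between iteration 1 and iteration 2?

1.3234

Iteration 1:
  p = (-8 - (-1)·-3.0000 - (-2)·-3.0000 - (2)·1.0000) / (9) = -2.1111
  q = (6 - (4)·-2.0000 - (-4)·-3.0000 - (3)·1.0000) / (12) = -0.0833
  r = (6 - (-4)·-2.0000 - (1)·-3.0000 - (4)·1.0000) / (10) = -0.3000
  s = (12 - (-3)·-2.0000 - (-2)·-3.0000 - (-2)·-3.0000) / (11) = -0.5455
Iteration 2:
  p = (-8 - (-1)·-0.0833 - (-2)·-0.3000 - (2)·-0.5455) / (9) = -0.8436
  q = (6 - (4)·-2.1111 - (-4)·-0.3000 - (3)·-0.5455) / (12) = 1.2401
  r = (6 - (-4)·-2.1111 - (1)·-0.0833 - (4)·-0.5455) / (10) = -0.0179
  s = (12 - (-3)·-2.1111 - (-2)·-0.0833 - (-2)·-0.3000) / (11) = 0.4455
Change: (1.2675, 1.3234, 0.2821, 0.9910) → max |·| = 1.3234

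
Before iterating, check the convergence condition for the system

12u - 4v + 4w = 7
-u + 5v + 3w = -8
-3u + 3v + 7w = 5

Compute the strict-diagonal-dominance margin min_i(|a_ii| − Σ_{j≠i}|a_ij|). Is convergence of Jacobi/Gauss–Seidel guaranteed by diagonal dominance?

1

row 1: |12| − (4+4) = 4
row 2: |5| − (1+3) = 1
row 3: |7| − (3+3) = 1
minimum over rows = 1 → strictly diagonally dominant (convergence guaranteed)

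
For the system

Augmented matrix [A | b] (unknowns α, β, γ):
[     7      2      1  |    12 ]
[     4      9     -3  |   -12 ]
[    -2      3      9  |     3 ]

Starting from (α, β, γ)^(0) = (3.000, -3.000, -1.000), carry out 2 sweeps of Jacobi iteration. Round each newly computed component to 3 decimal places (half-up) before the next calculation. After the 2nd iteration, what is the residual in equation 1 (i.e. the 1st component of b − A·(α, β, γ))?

-2.192

Iteration 1:
  α = (12 - (2)·-3.000 - (1)·-1.000) / (7) = 2.714
  β = (-12 - (4)·3.000 - (-3)·-1.000) / (9) = -3.000
  γ = (3 - (-2)·3.000 - (3)·-3.000) / (9) = 2.000
Iteration 2:
  α = (12 - (2)·-3.000 - (1)·2.000) / (7) = 2.286
  β = (-12 - (4)·2.714 - (-3)·2.000) / (9) = -1.873
  γ = (3 - (-2)·2.714 - (3)·-3.000) / (9) = 1.936
Residual b − A·x = (-2.192, 1.521, -4.233)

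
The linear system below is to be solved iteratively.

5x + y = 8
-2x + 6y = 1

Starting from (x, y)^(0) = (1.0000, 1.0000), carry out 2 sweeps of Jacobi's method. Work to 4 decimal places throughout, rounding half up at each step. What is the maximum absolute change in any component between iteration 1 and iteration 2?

0.1333

Iteration 1:
  x = (8 - (1)·1.0000) / (5) = 1.4000
  y = (1 - (-2)·1.0000) / (6) = 0.5000
Iteration 2:
  x = (8 - (1)·0.5000) / (5) = 1.5000
  y = (1 - (-2)·1.4000) / (6) = 0.6333
Change: (0.1000, 0.1333) → max |·| = 0.1333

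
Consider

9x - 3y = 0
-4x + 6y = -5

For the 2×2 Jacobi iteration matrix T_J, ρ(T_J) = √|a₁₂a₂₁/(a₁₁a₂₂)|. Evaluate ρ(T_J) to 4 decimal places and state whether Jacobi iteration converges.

0.4714

a₁₂a₂₁/(a₁₁a₂₂) = (-3)·(-4) / ((9)·(6)) = 0.222222
ρ = √|0.222222| = √0.222222 = 0.4714
ρ < 1, so Jacobi converges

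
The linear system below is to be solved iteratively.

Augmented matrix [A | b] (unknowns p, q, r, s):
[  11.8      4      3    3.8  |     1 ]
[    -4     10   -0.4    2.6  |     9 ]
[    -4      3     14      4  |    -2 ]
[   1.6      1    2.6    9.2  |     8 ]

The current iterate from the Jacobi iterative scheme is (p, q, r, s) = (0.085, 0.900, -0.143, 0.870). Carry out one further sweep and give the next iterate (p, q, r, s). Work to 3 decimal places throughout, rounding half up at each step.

One sweep:
  p = (1 - (4)·0.900 - (3)·-0.143 - (3.8)·0.870) / (11.8) = -0.464
  q = (9 - (-4)·0.085 - (-0.4)·-0.143 - (2.6)·0.870) / (10) = 0.702
  r = (-2 - (-4)·0.085 - (3)·0.900 - (4)·0.870) / (14) = -0.560
  s = (8 - (1.6)·0.085 - (1)·0.900 - (2.6)·-0.143) / (9.2) = 0.797

(-0.464, 0.702, -0.560, 0.797)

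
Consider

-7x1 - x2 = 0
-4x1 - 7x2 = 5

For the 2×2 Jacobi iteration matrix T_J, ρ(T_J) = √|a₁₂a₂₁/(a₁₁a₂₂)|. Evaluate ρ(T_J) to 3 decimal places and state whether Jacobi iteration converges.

a₁₂a₂₁/(a₁₁a₂₂) = (-1)·(-4) / ((-7)·(-7)) = 0.081633
ρ = √|0.081633| = √0.081633 = 0.286
ρ < 1, so Jacobi converges

0.286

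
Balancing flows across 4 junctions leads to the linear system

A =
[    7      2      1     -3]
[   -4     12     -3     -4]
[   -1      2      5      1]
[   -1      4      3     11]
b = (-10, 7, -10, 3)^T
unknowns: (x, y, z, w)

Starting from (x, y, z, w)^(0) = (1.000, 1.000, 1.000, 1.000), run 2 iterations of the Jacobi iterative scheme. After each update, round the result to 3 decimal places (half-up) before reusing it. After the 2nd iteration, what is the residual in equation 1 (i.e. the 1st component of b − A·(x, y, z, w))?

6.172

Iteration 1:
  x = (-10 - (2)·1.000 - (1)·1.000 - (-3)·1.000) / (7) = -1.429
  y = (7 - (-4)·1.000 - (-3)·1.000 - (-4)·1.000) / (12) = 1.500
  z = (-10 - (-1)·1.000 - (2)·1.000 - (1)·1.000) / (5) = -2.400
  w = (3 - (-1)·1.000 - (4)·1.000 - (3)·1.000) / (11) = -0.273
Iteration 2:
  x = (-10 - (2)·1.500 - (1)·-2.400 - (-3)·-0.273) / (7) = -1.631
  y = (7 - (-4)·-1.429 - (-3)·-2.400 - (-4)·-0.273) / (12) = -0.584
  z = (-10 - (-1)·-1.429 - (2)·1.500 - (1)·-0.273) / (5) = -2.831
  w = (3 - (-1)·-1.429 - (4)·1.500 - (3)·-2.400) / (11) = 0.252
Residual b − A·x = (6.172, -0.001, 3.440, 9.426)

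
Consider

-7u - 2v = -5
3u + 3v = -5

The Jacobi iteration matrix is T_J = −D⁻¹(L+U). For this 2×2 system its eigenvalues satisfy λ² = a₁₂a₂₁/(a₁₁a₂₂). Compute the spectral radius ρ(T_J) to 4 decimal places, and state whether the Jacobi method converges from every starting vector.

a₁₂a₂₁/(a₁₁a₂₂) = (-2)·(3) / ((-7)·(3)) = 0.285714
ρ = √|0.285714| = √0.285714 = 0.5345
ρ < 1, so Jacobi converges

0.5345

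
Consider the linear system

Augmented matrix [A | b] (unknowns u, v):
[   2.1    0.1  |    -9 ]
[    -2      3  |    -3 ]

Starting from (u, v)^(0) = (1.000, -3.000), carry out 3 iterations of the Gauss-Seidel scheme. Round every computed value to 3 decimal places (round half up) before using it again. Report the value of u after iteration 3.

-4.108

Iteration 1:
  u = (-9 - (0.1)·-3.000) / (2.1) = -4.143
  v = (-3 - (-2)·-4.143) / (3) = -3.762
Iteration 2:
  u = (-9 - (0.1)·-3.762) / (2.1) = -4.107
  v = (-3 - (-2)·-4.107) / (3) = -3.738
Iteration 3:
  u = (-9 - (0.1)·-3.738) / (2.1) = -4.108
  v = (-3 - (-2)·-4.108) / (3) = -3.739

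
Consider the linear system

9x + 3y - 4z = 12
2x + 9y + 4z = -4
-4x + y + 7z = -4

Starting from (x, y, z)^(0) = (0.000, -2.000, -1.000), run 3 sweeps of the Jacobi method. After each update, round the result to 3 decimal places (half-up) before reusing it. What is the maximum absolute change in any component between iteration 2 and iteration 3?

0.490

Iteration 1:
  x = (12 - (3)·-2.000 - (-4)·-1.000) / (9) = 1.556
  y = (-4 - (2)·0.000 - (4)·-1.000) / (9) = 0.000
  z = (-4 - (-4)·0.000 - (1)·-2.000) / (7) = -0.286
Iteration 2:
  x = (12 - (3)·0.000 - (-4)·-0.286) / (9) = 1.206
  y = (-4 - (2)·1.556 - (4)·-0.286) / (9) = -0.663
  z = (-4 - (-4)·1.556 - (1)·0.000) / (7) = 0.318
Iteration 3:
  x = (12 - (3)·-0.663 - (-4)·0.318) / (9) = 1.696
  y = (-4 - (2)·1.206 - (4)·0.318) / (9) = -0.854
  z = (-4 - (-4)·1.206 - (1)·-0.663) / (7) = 0.212
Change: (0.490, -0.191, -0.106) → max |·| = 0.490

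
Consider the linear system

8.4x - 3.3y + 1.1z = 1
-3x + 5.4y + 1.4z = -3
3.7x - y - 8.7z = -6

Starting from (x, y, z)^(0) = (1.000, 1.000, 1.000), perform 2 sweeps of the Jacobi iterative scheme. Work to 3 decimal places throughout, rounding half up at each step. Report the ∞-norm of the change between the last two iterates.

Iteration 1:
  x = (1 - (-3.3)·1.000 - (1.1)·1.000) / (8.4) = 0.381
  y = (-3 - (-3)·1.000 - (1.4)·1.000) / (5.4) = -0.259
  z = (-6 - (3.7)·1.000 - (-1)·1.000) / (-8.7) = 1.000
Iteration 2:
  x = (1 - (-3.3)·-0.259 - (1.1)·1.000) / (8.4) = -0.114
  y = (-3 - (-3)·0.381 - (1.4)·1.000) / (5.4) = -0.603
  z = (-6 - (3.7)·0.381 - (-1)·-0.259) / (-8.7) = 0.881
Change: (-0.495, -0.344, -0.119) → max |·| = 0.495

0.495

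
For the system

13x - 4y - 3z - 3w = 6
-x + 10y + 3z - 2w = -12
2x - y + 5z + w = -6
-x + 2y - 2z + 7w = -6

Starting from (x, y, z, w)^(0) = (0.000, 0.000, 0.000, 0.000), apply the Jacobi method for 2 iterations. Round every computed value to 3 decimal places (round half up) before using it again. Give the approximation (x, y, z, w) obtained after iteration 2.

(-0.382, -0.965, -1.453, -0.791)

Iteration 1:
  x = (6 - (-4)·0.000 - (-3)·0.000 - (-3)·0.000) / (13) = 0.462
  y = (-12 - (-1)·0.000 - (3)·0.000 - (-2)·0.000) / (10) = -1.200
  z = (-6 - (2)·0.000 - (-1)·0.000 - (1)·0.000) / (5) = -1.200
  w = (-6 - (-1)·0.000 - (2)·0.000 - (-2)·0.000) / (7) = -0.857
Iteration 2:
  x = (6 - (-4)·-1.200 - (-3)·-1.200 - (-3)·-0.857) / (13) = -0.382
  y = (-12 - (-1)·0.462 - (3)·-1.200 - (-2)·-0.857) / (10) = -0.965
  z = (-6 - (2)·0.462 - (-1)·-1.200 - (1)·-0.857) / (5) = -1.453
  w = (-6 - (-1)·0.462 - (2)·-1.200 - (-2)·-1.200) / (7) = -0.791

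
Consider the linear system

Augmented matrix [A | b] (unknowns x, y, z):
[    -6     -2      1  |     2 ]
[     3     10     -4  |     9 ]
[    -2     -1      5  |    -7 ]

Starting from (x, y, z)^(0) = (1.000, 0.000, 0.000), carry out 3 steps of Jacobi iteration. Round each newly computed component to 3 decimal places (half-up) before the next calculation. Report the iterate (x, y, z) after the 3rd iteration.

Iteration 1:
  x = (2 - (-2)·0.000 - (1)·0.000) / (-6) = -0.333
  y = (9 - (3)·1.000 - (-4)·0.000) / (10) = 0.600
  z = (-7 - (-2)·1.000 - (-1)·0.000) / (5) = -1.000
Iteration 2:
  x = (2 - (-2)·0.600 - (1)·-1.000) / (-6) = -0.700
  y = (9 - (3)·-0.333 - (-4)·-1.000) / (10) = 0.600
  z = (-7 - (-2)·-0.333 - (-1)·0.600) / (5) = -1.413
Iteration 3:
  x = (2 - (-2)·0.600 - (1)·-1.413) / (-6) = -0.769
  y = (9 - (3)·-0.700 - (-4)·-1.413) / (10) = 0.545
  z = (-7 - (-2)·-0.700 - (-1)·0.600) / (5) = -1.560

(-0.769, 0.545, -1.560)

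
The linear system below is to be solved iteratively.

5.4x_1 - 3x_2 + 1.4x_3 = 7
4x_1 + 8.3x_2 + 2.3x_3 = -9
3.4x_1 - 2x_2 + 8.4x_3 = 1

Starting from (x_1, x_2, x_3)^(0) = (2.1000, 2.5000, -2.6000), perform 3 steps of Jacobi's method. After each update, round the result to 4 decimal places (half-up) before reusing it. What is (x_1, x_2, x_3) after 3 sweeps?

(0.2219, -0.9230, -0.7452)

Iteration 1:
  x_1 = (7 - (-3)·2.5000 - (1.4)·-2.6000) / (5.4) = 3.3593
  x_2 = (-9 - (4)·2.1000 - (2.3)·-2.6000) / (8.3) = -1.3759
  x_3 = (1 - (3.4)·2.1000 - (-2)·2.5000) / (8.4) = -0.1357
Iteration 2:
  x_1 = (7 - (-3)·-1.3759 - (1.4)·-0.1357) / (5.4) = 0.5671
  x_2 = (-9 - (4)·3.3593 - (2.3)·-0.1357) / (8.3) = -2.6657
  x_3 = (1 - (3.4)·3.3593 - (-2)·-1.3759) / (8.4) = -1.5683
Iteration 3:
  x_1 = (7 - (-3)·-2.6657 - (1.4)·-1.5683) / (5.4) = 0.2219
  x_2 = (-9 - (4)·0.5671 - (2.3)·-1.5683) / (8.3) = -0.9230
  x_3 = (1 - (3.4)·0.5671 - (-2)·-2.6657) / (8.4) = -0.7452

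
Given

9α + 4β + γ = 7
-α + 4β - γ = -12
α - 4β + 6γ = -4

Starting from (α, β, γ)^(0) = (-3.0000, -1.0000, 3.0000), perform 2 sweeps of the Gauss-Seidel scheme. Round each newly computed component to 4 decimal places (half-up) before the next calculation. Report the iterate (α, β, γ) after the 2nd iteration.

(1.9198, -3.0617, -3.0278)

Iteration 1:
  α = (7 - (4)·-1.0000 - (1)·3.0000) / (9) = 0.8889
  β = (-12 - (-1)·0.8889 - (-1)·3.0000) / (4) = -2.0278
  γ = (-4 - (1)·0.8889 - (-4)·-2.0278) / (6) = -2.1667
Iteration 2:
  α = (7 - (4)·-2.0278 - (1)·-2.1667) / (9) = 1.9198
  β = (-12 - (-1)·1.9198 - (-1)·-2.1667) / (4) = -3.0617
  γ = (-4 - (1)·1.9198 - (-4)·-3.0617) / (6) = -3.0278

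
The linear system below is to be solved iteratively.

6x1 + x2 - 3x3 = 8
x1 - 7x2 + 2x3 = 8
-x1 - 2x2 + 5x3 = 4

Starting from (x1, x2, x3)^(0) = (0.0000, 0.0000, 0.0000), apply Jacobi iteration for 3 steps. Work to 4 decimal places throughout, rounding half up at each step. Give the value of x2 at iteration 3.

Iteration 1:
  x1 = (8 - (1)·0.0000 - (-3)·0.0000) / (6) = 1.3333
  x2 = (8 - (1)·0.0000 - (2)·0.0000) / (-7) = -1.1429
  x3 = (4 - (-1)·0.0000 - (-2)·0.0000) / (5) = 0.8000
Iteration 2:
  x1 = (8 - (1)·-1.1429 - (-3)·0.8000) / (6) = 1.9238
  x2 = (8 - (1)·1.3333 - (2)·0.8000) / (-7) = -0.7238
  x3 = (4 - (-1)·1.3333 - (-2)·-1.1429) / (5) = 0.6095
Iteration 3:
  x1 = (8 - (1)·-0.7238 - (-3)·0.6095) / (6) = 1.7587
  x2 = (8 - (1)·1.9238 - (2)·0.6095) / (-7) = -0.6939
  x3 = (4 - (-1)·1.9238 - (-2)·-0.7238) / (5) = 0.8952

-0.6939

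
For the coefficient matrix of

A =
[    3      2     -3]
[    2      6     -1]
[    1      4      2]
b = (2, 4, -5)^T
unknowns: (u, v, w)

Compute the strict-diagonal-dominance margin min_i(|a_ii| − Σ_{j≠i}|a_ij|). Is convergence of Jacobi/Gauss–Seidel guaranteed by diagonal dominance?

row 1: |3| − (2+3) = -2
row 2: |6| − (2+1) = 3
row 3: |2| − (1+4) = -3
minimum over rows = -3 → not strictly diagonally dominant

-3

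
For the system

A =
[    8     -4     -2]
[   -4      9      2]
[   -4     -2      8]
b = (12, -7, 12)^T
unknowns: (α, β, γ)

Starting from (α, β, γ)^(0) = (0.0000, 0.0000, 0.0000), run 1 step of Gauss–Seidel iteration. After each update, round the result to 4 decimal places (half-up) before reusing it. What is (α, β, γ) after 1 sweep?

(1.5000, -0.1111, 2.2222)

Iteration 1:
  α = (12 - (-4)·0.0000 - (-2)·0.0000) / (8) = 1.5000
  β = (-7 - (-4)·1.5000 - (2)·0.0000) / (9) = -0.1111
  γ = (12 - (-4)·1.5000 - (-2)·-0.1111) / (8) = 2.2222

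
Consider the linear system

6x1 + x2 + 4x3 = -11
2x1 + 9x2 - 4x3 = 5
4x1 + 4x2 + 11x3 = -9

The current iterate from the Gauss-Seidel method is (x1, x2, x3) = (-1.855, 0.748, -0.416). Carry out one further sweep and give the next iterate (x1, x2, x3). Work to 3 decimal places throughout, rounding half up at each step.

One sweep:
  x1 = (-11 - (1)·0.748 - (4)·-0.416) / (6) = -1.681
  x2 = (5 - (2)·-1.681 - (-4)·-0.416) / (9) = 0.744
  x3 = (-9 - (4)·-1.681 - (4)·0.744) / (11) = -0.477

(-1.681, 0.744, -0.477)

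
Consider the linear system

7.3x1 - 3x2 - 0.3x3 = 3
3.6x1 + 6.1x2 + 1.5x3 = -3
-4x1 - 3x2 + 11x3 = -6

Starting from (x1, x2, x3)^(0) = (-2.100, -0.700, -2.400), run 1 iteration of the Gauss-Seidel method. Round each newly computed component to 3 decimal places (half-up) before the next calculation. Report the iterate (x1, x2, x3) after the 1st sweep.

(0.025, 0.084, -0.513)

Iteration 1:
  x1 = (3 - (-3)·-0.700 - (-0.3)·-2.400) / (7.3) = 0.025
  x2 = (-3 - (3.6)·0.025 - (1.5)·-2.400) / (6.1) = 0.084
  x3 = (-6 - (-4)·0.025 - (-3)·0.084) / (11) = -0.513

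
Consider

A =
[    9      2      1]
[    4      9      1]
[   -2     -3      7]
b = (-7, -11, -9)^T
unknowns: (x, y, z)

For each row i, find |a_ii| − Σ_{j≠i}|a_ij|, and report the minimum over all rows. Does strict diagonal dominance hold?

row 1: |9| − (2+1) = 6
row 2: |9| − (4+1) = 4
row 3: |7| − (2+3) = 2
minimum over rows = 2 → strictly diagonally dominant (convergence guaranteed)

2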